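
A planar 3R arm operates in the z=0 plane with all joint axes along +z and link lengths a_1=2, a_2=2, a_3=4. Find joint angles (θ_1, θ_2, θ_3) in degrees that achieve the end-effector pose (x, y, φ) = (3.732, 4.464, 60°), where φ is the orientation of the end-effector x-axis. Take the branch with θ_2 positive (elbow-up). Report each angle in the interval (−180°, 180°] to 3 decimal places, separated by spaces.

wrist centre = target − a_3·(cos φ, sin φ) = (1.7320, 0.9999)
cos θ_2 = (3.9996−2²−2²)/(2·2·2) = -0.5000; θ_2 = 120.0031° (elbow-up)
β = atan2(0.9999,1.7320) = 29.9982°; ψ = atan2(1.7320,0.9999) = 60.0016°
θ_1 = β − ψ = -30.0034°
θ_3 = φ − θ_1 − θ_2 = -29.9998° (wrapped to (-180°,180°])

-30.003 120.003 -30.000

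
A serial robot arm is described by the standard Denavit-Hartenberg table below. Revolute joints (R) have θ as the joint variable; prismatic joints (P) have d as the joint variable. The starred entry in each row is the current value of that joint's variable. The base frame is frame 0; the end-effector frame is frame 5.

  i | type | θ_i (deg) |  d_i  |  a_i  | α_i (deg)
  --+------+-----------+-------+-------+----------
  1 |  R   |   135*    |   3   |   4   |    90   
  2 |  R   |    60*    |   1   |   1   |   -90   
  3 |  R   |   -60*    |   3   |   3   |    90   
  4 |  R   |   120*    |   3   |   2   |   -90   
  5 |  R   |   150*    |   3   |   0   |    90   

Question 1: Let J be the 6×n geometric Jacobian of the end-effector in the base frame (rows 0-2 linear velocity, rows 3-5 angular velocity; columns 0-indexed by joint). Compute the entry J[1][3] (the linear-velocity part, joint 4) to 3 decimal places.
axis z_3 = (0.6597,0.0474,-0.7500); lever o_n−o_3 = (0.5540,-2.8394,-3.6920)
cross product → J_v[:, 3] = (-2.3044,2.0202,-1.8995)
J_ω[:, 3] = z_3
entry J[1][3] = 2.0202

2.020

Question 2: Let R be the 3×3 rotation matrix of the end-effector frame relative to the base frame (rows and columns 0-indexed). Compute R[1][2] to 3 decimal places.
End-effector z-axis (col 2 of R) = (-0.4151,-0.5035,0.7578)
R[1][2] = -0.5035

-0.503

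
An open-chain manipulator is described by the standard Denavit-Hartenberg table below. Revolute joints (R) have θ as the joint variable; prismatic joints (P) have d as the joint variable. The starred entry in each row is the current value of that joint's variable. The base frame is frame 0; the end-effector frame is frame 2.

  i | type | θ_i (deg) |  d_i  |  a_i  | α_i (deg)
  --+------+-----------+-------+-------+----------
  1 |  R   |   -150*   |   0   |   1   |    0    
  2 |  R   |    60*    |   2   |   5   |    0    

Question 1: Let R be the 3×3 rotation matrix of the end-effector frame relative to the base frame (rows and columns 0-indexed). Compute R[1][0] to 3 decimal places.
-1.000

End-effector x-axis (col 0 of R) = (-0.0000,-1.0000,0.0000)
R[1][0] = -1.0000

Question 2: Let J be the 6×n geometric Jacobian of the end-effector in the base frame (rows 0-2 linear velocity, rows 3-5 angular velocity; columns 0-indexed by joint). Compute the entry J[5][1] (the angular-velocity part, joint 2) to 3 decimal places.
axis z_1 = (0.0000,0.0000,1.0000); lever o_n−o_1 = (-0.0000,-5.0000,2.0000)
cross product → J_v[:, 1] = (5.0000,-0.0000,0.0000)
J_ω[:, 1] = z_1
entry J[5][1] = 1.0000

1.000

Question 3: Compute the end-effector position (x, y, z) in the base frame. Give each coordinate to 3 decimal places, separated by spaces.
-0.866 -5.500 2.000

after link 1: o_1 = (-0.8660, -0.5000, 0.0000)
after link 2: o_2 = (-0.8660, -5.5000, 2.0000)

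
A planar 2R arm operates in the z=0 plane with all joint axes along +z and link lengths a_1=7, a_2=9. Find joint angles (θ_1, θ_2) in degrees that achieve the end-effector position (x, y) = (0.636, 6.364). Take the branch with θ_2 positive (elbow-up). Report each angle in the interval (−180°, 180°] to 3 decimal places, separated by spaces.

cos θ_2 = (40.9050−7²−9²)/(2·7·9) = -0.7071; θ_2 = 134.9997° (elbow-up)
β = atan2(6.3640,0.6360) = 84.2930°; ψ = atan2(6.3640,0.6361) = 84.2923°
θ_1 = β − ψ = 0.0006°

0.001 135.000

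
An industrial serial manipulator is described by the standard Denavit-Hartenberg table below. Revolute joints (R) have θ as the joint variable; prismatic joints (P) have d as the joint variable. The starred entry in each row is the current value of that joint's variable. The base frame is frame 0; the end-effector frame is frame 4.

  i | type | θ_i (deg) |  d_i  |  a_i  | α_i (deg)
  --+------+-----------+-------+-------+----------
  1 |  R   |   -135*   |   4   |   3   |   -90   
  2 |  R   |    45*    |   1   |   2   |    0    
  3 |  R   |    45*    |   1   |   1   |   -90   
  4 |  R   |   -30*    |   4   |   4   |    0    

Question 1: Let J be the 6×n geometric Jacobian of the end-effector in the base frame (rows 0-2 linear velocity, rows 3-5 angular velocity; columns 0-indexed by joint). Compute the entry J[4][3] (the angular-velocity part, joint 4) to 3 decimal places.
0.707

axis z_3 = (0.7071,0.7071,-0.0000); lever o_n−o_3 = (4.2426,1.4142,-3.4641)
cross product → J_v[:, 3] = (-2.4495,2.4495,-2.0000)
J_ω[:, 3] = z_3
entry J[4][3] = 0.7071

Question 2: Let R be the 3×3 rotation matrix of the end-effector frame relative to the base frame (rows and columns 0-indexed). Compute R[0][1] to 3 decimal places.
End-effector y-axis (col 1 of R) = (-0.6124,0.6124,-0.5000)
R[0][1] = -0.6124

-0.612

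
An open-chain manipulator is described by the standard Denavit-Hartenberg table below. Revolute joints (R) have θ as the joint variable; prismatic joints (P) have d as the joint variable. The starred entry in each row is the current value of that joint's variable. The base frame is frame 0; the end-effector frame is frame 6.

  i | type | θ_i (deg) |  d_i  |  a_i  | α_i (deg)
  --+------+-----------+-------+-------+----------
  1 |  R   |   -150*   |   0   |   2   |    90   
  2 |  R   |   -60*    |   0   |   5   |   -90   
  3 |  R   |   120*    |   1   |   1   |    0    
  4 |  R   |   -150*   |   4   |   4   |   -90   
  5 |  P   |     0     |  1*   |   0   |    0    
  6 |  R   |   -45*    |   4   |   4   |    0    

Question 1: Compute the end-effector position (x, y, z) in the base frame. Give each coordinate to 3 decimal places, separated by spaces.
-12.304 -9.161 -7.269

after link 1: o_1 = (-1.7321, -1.0000, 0.0000)
after link 2: o_2 = (-3.8971, -2.2500, -4.3301)
after link 3: o_3 = (-3.9976, -3.3080, -3.3971)
after link 4: o_4 = (-9.4976, -4.1740, -4.3971)
after link 5: o_5 = (-9.2811, -5.0490, -4.8301)
after link 6: o_6 = (-12.3042, -9.1614, -7.2693)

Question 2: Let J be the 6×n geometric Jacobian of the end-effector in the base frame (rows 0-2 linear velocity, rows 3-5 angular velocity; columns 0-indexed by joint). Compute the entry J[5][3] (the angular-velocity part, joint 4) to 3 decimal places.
0.500

axis z_3 = (-0.7500,-0.4330,0.5000); lever o_n−o_3 = (-8.3066,-5.8534,-3.8722)
cross product → J_v[:, 3] = (4.6034,-7.0574,0.7932)
J_ω[:, 3] = z_3
entry J[5][3] = 0.5000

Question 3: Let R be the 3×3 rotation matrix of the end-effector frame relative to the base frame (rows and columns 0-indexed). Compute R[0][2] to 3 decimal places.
End-effector z-axis (col 2 of R) = (0.2165,-0.8750,-0.4330)
R[0][2] = 0.2165

0.217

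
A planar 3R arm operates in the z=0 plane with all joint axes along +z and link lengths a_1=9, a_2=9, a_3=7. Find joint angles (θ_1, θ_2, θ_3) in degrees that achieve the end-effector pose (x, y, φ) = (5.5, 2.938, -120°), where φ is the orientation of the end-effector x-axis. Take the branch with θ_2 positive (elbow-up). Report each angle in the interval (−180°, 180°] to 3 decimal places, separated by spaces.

0.001 89.999 150.000

wrist centre = target − a_3·(cos φ, sin φ) = (9.0000, 9.0002)
cos θ_2 = (162.0032−9²−9²)/(2·9·9) = 0.0000; θ_2 = 89.9989° (elbow-up)
β = atan2(9.0002,9.0000) = 45.0006°; ψ = atan2(9.0000,9.0002) = 44.9994°
θ_1 = β − ψ = 0.0011°
θ_3 = φ − θ_1 − θ_2 = 150.0000° (wrapped to (-180°,180°])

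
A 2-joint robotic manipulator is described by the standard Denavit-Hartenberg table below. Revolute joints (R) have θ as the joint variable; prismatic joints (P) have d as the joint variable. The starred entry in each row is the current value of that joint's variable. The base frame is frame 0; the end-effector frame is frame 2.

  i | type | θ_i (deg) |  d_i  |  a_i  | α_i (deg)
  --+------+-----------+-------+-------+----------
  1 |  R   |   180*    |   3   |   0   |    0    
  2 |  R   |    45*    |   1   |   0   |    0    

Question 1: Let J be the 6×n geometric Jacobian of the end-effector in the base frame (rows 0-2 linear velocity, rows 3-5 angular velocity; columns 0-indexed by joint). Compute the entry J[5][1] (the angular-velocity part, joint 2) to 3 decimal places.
axis z_1 = (0.0000,0.0000,1.0000); lever o_n−o_1 = (0.0000,0.0000,1.0000)
cross product → J_v[:, 1] = (0.0000,0.0000,0.0000)
J_ω[:, 1] = z_1
entry J[5][1] = 1.0000

1.000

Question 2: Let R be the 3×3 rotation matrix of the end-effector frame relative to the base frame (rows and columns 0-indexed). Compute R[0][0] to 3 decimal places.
End-effector x-axis (col 0 of R) = (-0.7071,-0.7071,0.0000)
R[0][0] = -0.7071

-0.707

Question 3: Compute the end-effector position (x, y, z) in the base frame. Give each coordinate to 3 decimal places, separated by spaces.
after link 1: o_1 = (0.0000, 0.0000, 3.0000)
after link 2: o_2 = (0.0000, 0.0000, 4.0000)

0.000 0.000 4.000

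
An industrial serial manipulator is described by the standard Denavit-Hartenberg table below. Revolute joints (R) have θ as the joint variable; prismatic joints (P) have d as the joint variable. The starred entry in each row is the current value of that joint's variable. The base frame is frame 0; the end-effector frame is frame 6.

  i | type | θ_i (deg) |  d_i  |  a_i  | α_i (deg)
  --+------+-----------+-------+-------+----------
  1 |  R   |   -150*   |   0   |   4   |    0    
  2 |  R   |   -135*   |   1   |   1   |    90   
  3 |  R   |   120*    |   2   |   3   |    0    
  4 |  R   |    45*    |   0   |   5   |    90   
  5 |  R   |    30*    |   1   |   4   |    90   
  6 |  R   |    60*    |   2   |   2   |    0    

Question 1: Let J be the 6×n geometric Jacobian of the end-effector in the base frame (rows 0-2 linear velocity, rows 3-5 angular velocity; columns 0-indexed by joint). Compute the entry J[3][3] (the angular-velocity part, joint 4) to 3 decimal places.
0.966

axis z_3 = (0.9659,-0.2588,0.0000); lever o_n−o_3 = (-1.6577,-9.1539,5.3126)
cross product → J_v[:, 3] = (-1.3750,-5.1316,-9.2710)
J_ω[:, 3] = z_3
entry J[3][3] = 0.9659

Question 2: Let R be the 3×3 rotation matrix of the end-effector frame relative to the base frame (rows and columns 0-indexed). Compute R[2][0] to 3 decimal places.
0.949

End-effector x-axis (col 0 of R) = (0.1912,-0.2522,0.9486)
R[2][0] = 0.9486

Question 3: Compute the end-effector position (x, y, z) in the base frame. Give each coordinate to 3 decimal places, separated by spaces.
-3.319 -12.154 8.911

after link 1: o_1 = (-3.4641, -2.0000, 0.0000)
after link 2: o_2 = (-3.2053, -1.0341, 1.0000)
after link 3: o_3 = (-1.6617, -3.0006, 3.5981)
after link 4: o_4 = (-2.9117, -7.6657, 4.8922)
after link 5: o_5 = (-1.7788, -11.1654, 6.7547)
after link 6: o_6 = (-3.3194, -12.1545, 8.9107)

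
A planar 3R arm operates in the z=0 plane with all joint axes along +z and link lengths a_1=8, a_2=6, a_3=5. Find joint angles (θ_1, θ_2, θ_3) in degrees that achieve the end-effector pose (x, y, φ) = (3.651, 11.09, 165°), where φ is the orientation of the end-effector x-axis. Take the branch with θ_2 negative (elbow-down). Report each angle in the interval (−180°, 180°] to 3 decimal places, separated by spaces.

wrist centre = target − a_3·(cos φ, sin φ) = (8.4806, 9.7959)
cos θ_2 = (167.8808−8²−6²)/(2·8·6) = 0.7071; θ_2 = -45.0012° (elbow-down)
β = atan2(9.7959,8.4806) = 49.1162°; ψ = atan2(-4.2427,12.2426) = -19.1141°
θ_1 = β − ψ = 68.2303°
θ_3 = φ − θ_1 − θ_2 = 141.7709° (wrapped to (-180°,180°])

68.230 -45.001 141.771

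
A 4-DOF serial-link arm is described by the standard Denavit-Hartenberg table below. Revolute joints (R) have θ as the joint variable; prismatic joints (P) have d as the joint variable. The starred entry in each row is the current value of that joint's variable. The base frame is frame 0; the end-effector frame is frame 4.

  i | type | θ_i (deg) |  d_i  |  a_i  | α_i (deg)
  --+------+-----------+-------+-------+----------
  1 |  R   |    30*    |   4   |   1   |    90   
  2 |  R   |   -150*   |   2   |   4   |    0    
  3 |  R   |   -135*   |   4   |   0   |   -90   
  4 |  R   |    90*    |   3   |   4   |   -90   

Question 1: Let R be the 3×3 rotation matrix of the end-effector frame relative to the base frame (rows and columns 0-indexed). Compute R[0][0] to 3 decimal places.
End-effector x-axis (col 0 of R) = (-0.5000,0.8660,0.0000)
R[0][0] = -0.5000

-0.500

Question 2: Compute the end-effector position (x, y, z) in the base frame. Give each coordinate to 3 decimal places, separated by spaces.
after link 1: o_1 = (0.8660, 0.5000, 4.0000)
after link 2: o_2 = (-1.1340, -2.9641, 2.0000)
after link 3: o_3 = (0.8660, -6.4282, 2.0000)
after link 4: o_4 = (-3.6435, -4.4130, 2.7765)

-3.644 -4.413 2.776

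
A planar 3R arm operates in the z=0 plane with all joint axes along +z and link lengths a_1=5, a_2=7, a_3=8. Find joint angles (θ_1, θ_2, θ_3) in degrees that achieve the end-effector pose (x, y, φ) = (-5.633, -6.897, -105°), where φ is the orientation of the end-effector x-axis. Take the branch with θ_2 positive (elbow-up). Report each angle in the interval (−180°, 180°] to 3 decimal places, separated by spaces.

wrist centre = target − a_3·(cos φ, sin φ) = (-3.5624, 0.8304)
cos θ_2 = (13.3806−5²−7²)/(2·5·7) = -0.8660; θ_2 = 149.9961° (elbow-up)
β = atan2(0.8304,-3.5624) = 166.8787°; ψ = atan2(3.5004,-1.0619) = 106.8765°
θ_1 = β − ψ = 60.0022°
θ_3 = φ − θ_1 − θ_2 = 45.0018° (wrapped to (-180°,180°])

60.002 149.996 45.002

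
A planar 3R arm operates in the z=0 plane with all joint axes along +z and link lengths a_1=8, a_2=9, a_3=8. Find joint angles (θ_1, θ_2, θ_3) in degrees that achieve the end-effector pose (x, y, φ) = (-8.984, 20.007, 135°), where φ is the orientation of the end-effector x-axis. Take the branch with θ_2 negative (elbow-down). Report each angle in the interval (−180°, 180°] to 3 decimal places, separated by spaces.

135.000 -60.002 60.002

wrist centre = target − a_3·(cos φ, sin φ) = (-3.3271, 14.3501)
cos θ_2 = (216.9966−8²−9²)/(2·8·9) = 0.5000; θ_2 = -60.0016° (elbow-down)
β = atan2(14.3501,-3.3271) = 103.0536°; ψ = atan2(-7.7944,12.4998) = -31.9460°
θ_1 = β − ψ = 134.9996°
θ_3 = φ − θ_1 − θ_2 = 60.0020° (wrapped to (-180°,180°])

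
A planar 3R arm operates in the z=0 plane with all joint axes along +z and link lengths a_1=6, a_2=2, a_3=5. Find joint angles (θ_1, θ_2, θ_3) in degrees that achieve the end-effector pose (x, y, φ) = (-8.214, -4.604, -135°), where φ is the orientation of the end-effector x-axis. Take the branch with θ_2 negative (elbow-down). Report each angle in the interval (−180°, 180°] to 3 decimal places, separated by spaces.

wrist centre = target − a_3·(cos φ, sin φ) = (-4.6785, -1.0685)
cos θ_2 = (23.0297−6²−2²)/(2·6·2) = -0.7071; θ_2 = -134.9992° (elbow-down)
β = atan2(-1.0685,-4.6785) = -167.1354°; ψ = atan2(-1.4142,4.5858) = -17.1394°
θ_1 = β − ψ = -149.9960°
θ_3 = φ − θ_1 − θ_2 = 149.9953° (wrapped to (-180°,180°])

-149.996 -134.999 149.995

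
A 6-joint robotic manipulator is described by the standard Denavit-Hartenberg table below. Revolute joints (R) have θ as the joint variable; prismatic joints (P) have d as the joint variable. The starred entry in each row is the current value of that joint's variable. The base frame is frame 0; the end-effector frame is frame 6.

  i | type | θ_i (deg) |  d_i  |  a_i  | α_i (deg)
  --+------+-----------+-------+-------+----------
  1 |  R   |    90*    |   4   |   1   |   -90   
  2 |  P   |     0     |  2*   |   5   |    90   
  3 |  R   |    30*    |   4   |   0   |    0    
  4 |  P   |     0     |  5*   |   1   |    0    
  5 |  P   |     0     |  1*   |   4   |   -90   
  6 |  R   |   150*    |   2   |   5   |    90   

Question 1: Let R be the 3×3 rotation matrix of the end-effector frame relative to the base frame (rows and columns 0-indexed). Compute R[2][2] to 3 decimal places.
-0.866

End-effector z-axis (col 2 of R) = (-0.2500,0.4330,-0.8660)
R[2][2] = -0.8660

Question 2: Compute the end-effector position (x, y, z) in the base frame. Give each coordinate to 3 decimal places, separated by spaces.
-4.067 5.580 11.500

after link 1: o_1 = (0.0000, 1.0000, 4.0000)
after link 2: o_2 = (-2.0000, 6.0000, 4.0000)
after link 3: o_3 = (-2.0000, 6.0000, 8.0000)
after link 4: o_4 = (-2.5000, 6.8660, 13.0000)
after link 5: o_5 = (-4.5000, 10.3301, 14.0000)
after link 6: o_6 = (-4.0670, 5.5801, 11.5000)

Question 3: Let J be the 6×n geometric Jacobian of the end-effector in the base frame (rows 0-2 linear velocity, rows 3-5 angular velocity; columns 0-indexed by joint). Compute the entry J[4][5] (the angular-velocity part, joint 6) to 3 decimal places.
-0.500

axis z_5 = (-0.8660,-0.5000,0.0000); lever o_n−o_5 = (0.4330,-4.7500,-2.5000)
cross product → J_v[:, 5] = (1.2500,-2.1651,4.3301)
J_ω[:, 5] = z_5
entry J[4][5] = -0.5000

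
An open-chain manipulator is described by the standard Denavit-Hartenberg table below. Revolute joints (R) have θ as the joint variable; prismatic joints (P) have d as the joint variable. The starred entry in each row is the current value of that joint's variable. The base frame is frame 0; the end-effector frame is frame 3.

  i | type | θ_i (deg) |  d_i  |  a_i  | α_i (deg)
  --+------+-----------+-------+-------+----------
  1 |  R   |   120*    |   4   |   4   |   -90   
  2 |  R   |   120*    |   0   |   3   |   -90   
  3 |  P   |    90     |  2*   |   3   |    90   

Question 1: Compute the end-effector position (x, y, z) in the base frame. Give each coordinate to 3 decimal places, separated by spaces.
after link 1: o_1 = (-2.0000, 3.4641, 4.0000)
after link 2: o_2 = (-1.2500, 2.1651, 1.4019)
after link 3: o_3 = (2.2141, 2.1651, 2.4019)

2.214 2.165 2.402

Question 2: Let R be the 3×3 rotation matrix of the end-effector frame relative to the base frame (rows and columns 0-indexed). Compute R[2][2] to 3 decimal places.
End-effector z-axis (col 2 of R) = (0.2500,-0.4330,-0.8660)
R[2][2] = -0.8660

-0.866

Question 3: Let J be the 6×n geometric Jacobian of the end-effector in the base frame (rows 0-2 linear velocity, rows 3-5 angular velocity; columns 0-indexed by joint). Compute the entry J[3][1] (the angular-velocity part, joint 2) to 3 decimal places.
axis z_1 = (-0.8660,-0.5000,0.0000); lever o_n−o_1 = (4.2141,-1.2990,-1.5981)
cross product → J_v[:, 1] = (0.7990,-1.3840,3.2321)
J_ω[:, 1] = z_1
entry J[3][1] = -0.8660

-0.866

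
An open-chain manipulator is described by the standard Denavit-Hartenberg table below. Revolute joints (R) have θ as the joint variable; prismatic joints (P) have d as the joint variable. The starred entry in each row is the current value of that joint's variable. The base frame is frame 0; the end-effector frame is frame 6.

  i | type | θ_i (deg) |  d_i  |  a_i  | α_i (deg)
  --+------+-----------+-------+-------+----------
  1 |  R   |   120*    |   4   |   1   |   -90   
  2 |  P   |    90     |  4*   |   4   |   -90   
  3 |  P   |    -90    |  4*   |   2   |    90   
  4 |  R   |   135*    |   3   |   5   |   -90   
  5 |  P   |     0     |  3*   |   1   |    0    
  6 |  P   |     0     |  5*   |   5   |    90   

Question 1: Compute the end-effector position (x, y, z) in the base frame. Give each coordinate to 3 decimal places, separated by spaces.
after link 1: o_1 = (-0.5000, 0.8660, 4.0000)
after link 2: o_2 = (-3.9641, -1.1340, 0.0000)
after link 3: o_3 = (-3.6962, -5.5981, 0.0000)
after link 4: o_4 = (1.1335, -6.8922, 3.0000)
after link 5: o_5 = (2.8759, -4.2532, 3.0000)
after link 6: o_6 = (8.9996, -0.7177, 3.0000)

9.000 -0.718 3.000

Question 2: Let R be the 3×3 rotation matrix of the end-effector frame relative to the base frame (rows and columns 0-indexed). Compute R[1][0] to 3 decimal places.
-0.259

End-effector x-axis (col 0 of R) = (0.9659,-0.2588,-0.0000)
R[1][0] = -0.2588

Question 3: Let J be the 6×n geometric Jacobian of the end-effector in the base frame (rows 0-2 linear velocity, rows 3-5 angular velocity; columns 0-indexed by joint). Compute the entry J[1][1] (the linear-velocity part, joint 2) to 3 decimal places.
-0.500

prismatic axis z_1 = (-0.8660,-0.5000,0.0000)
J_v[:, 1] = z_1; J_ω[:, 1] = (0,0,0)
entry J[1][1] = -0.5000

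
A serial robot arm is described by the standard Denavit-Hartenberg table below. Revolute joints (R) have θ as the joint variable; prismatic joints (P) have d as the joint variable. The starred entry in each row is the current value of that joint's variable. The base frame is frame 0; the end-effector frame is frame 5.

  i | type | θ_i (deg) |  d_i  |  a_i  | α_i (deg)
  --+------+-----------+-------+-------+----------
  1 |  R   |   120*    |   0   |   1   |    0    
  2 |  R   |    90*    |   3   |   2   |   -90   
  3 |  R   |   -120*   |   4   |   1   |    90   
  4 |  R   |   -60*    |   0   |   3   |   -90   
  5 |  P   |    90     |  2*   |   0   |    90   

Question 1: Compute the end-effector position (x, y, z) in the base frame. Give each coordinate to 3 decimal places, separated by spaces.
0.801 -1.156 6.665

after link 1: o_1 = (-0.5000, 0.8660, 0.0000)
after link 2: o_2 = (-2.2321, -0.1340, 3.0000)
after link 3: o_3 = (0.2010, -3.3481, 3.8660)
after link 4: o_4 = (-0.4486, -0.7231, 5.1651)
after link 5: o_5 = (0.8014, -1.1561, 6.6651)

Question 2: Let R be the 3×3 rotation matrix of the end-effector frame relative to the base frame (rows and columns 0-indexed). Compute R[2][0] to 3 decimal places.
0.500

End-effector x-axis (col 0 of R) = (-0.7500,-0.4330,0.5000)
R[2][0] = 0.5000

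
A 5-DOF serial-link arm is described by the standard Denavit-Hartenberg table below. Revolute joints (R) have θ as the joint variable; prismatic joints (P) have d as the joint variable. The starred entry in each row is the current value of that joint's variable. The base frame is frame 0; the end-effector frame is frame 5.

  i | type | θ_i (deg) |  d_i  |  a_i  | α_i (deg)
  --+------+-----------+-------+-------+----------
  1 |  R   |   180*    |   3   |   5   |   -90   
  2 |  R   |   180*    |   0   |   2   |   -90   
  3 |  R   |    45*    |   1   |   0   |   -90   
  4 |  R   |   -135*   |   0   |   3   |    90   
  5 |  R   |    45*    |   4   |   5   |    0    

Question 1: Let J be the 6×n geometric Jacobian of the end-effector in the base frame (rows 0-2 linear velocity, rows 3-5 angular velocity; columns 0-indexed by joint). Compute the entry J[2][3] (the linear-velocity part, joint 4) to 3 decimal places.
7.450

axis z_3 = (-0.7071,0.7071,0.0000); lever o_n−o_3 = (-7.7678,-2.7678,1.7929)
cross product → J_v[:, 3] = (1.2678,1.2678,7.4497)
J_ω[:, 3] = z_3
entry J[2][3] = 7.4497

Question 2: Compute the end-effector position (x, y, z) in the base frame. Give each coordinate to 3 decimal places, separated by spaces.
-10.768 -2.768 5.793

after link 1: o_1 = (-5.0000, 0.0000, 3.0000)
after link 2: o_2 = (-3.0000, 0.0000, 3.0000)
after link 3: o_3 = (-3.0000, 0.0000, 4.0000)
after link 4: o_4 = (-4.5000, -1.5000, 6.1213)
after link 5: o_5 = (-10.7678, -2.7678, 5.7929)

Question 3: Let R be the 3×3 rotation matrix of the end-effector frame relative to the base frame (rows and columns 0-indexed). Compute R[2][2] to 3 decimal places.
-0.707

End-effector z-axis (col 2 of R) = (-0.5000,-0.5000,-0.7071)
R[2][2] = -0.7071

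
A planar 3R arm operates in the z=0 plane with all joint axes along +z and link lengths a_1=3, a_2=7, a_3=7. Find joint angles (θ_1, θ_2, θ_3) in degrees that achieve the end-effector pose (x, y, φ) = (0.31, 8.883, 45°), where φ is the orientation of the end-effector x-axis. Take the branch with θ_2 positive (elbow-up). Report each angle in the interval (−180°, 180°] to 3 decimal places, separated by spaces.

44.992 120.004 -119.996

wrist centre = target − a_3·(cos φ, sin φ) = (-4.6397, 3.9333)
cos θ_2 = (36.9977−3²−7²)/(2·3·7) = -0.5001; θ_2 = 120.0036° (elbow-up)
β = atan2(3.9333,-4.6397) = 139.7111°; ψ = atan2(6.0620,-0.5004) = 94.7187°
θ_1 = β − ψ = 44.9923°
θ_3 = φ − θ_1 − θ_2 = -119.9959° (wrapped to (-180°,180°])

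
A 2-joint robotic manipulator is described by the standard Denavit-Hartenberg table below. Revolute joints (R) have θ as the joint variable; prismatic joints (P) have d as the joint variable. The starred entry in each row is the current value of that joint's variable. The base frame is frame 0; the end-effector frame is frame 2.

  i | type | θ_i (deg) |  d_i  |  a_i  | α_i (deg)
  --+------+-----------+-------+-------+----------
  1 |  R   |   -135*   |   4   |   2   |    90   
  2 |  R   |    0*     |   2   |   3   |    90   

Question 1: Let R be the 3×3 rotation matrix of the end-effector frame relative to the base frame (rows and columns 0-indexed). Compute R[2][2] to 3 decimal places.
-1.000

End-effector z-axis (col 2 of R) = (-0.0000,0.0000,-1.0000)
R[2][2] = -1.0000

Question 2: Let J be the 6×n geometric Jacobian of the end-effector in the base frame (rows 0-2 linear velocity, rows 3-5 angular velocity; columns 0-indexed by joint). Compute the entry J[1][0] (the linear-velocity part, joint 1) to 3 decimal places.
axis z_0 = ẑ; lever o_n−o_0 = (-4.9497,-2.1213,4.0000)
cross product → J_v[:, 0] = (2.1213,-4.9497,0.0000)
J_ω[:, 0] = z_0
entry J[1][0] = -4.9497

-4.950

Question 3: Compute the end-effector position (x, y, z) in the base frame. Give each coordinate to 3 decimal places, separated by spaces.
-4.950 -2.121 4.000

after link 1: o_1 = (-1.4142, -1.4142, 4.0000)
after link 2: o_2 = (-4.9497, -2.1213, 4.0000)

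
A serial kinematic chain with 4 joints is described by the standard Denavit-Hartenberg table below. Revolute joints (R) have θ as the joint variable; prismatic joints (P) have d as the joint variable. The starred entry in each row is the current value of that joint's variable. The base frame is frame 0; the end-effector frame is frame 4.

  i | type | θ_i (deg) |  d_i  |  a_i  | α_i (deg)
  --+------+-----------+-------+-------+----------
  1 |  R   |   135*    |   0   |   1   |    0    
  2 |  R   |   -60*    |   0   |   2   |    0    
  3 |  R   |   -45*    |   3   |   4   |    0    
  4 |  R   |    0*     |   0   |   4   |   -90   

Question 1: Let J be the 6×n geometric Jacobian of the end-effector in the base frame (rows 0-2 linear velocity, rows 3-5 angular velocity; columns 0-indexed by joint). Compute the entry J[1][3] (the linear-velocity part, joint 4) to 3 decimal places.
axis z_3 = (0.0000,0.0000,1.0000); lever o_n−o_3 = (3.4641,2.0000,0.0000)
cross product → J_v[:, 3] = (-2.0000,3.4641,0.0000)
J_ω[:, 3] = z_3
entry J[1][3] = 3.4641

3.464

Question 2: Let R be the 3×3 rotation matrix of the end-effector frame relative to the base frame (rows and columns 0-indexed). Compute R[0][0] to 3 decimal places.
0.866

End-effector x-axis (col 0 of R) = (0.8660,0.5000,0.0000)
R[0][0] = 0.8660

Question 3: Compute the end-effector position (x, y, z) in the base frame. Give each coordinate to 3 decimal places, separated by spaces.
6.739 6.639 3.000

after link 1: o_1 = (-0.7071, 0.7071, 0.0000)
after link 2: o_2 = (-0.1895, 2.6390, 0.0000)
after link 3: o_3 = (3.2746, 4.6390, 3.0000)
after link 4: o_4 = (6.7387, 6.6390, 3.0000)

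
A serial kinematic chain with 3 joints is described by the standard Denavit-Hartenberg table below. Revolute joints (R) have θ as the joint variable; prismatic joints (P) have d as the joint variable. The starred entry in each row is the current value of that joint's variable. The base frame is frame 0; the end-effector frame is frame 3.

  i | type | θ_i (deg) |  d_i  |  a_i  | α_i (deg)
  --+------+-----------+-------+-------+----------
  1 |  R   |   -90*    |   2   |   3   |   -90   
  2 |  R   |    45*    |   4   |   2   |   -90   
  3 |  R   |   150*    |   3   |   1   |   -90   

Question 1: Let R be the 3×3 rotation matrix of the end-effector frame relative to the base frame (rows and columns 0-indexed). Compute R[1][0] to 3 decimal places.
0.612

End-effector x-axis (col 0 of R) = (-0.5000,0.6124,0.6124)
R[1][0] = 0.6124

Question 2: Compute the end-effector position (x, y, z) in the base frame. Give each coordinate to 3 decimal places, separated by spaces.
after link 1: o_1 = (0.0000, -3.0000, 2.0000)
after link 2: o_2 = (4.0000, -4.4142, 0.5858)
after link 3: o_3 = (3.5000, -1.6805, -0.9232)

3.500 -1.681 -0.923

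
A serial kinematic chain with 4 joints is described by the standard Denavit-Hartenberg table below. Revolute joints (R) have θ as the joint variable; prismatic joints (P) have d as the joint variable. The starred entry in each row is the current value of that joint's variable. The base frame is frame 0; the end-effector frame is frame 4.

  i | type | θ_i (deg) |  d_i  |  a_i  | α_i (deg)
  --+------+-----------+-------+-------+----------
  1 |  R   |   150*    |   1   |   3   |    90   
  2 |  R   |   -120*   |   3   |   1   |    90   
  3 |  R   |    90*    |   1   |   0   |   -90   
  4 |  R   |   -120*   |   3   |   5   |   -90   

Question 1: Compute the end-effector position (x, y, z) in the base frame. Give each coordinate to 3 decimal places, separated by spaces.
0.783 0.125 5.397

after link 1: o_1 = (-2.5981, 1.5000, 1.0000)
after link 2: o_2 = (-0.6651, 3.8481, 0.1340)
after link 3: o_3 = (0.0849, 3.4151, 0.6340)
after link 4: o_4 = (0.7835, 0.1250, 5.3971)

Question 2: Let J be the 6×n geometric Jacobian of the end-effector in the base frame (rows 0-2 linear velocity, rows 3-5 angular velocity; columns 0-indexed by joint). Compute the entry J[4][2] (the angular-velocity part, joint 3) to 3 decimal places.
axis z_2 = (0.7500,-0.4330,0.5000); lever o_n−o_2 = (1.4486,-3.7231,5.2631)
cross product → J_v[:, 2] = (-0.4175,-3.2231,-2.1651)
J_ω[:, 2] = z_2
entry J[4][2] = -0.4330

-0.433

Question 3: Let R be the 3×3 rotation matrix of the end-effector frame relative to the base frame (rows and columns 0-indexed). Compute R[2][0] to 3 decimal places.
0.433

End-effector x-axis (col 0 of R) = (0.3995,-0.8080,0.4330)
R[2][0] = 0.4330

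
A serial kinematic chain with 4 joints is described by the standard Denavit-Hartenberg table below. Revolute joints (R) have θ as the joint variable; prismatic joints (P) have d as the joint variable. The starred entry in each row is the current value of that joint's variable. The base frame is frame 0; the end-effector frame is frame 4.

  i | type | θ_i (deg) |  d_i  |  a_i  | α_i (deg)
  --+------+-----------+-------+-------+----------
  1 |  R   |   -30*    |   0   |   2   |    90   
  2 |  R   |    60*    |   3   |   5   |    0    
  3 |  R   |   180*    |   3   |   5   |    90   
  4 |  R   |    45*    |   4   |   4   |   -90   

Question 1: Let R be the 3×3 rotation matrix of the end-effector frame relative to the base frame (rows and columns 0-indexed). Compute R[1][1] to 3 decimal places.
-0.433

End-effector y-axis (col 1 of R) = (0.7500,-0.4330,-0.5000)
R[1][1] = -0.4330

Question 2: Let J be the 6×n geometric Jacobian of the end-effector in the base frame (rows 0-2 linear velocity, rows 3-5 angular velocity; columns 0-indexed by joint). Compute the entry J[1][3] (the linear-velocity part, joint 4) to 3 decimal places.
axis z_3 = (-0.7500,0.4330,0.5000); lever o_n−o_3 = (-5.6390,-0.0103,-0.4495)
cross product → J_v[:, 3] = (-0.1895,-3.1566,2.4495)
J_ω[:, 3] = z_3
entry J[1][3] = -3.1566

-3.157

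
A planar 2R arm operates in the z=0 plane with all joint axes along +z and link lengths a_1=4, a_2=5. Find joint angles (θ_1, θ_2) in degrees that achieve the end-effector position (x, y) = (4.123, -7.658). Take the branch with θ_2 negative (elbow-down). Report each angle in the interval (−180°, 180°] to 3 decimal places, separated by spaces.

-45.002 -29.991

cos θ_2 = (75.6441−4²−5²)/(2·4·5) = 0.8661; θ_2 = -29.9912° (elbow-down)
β = atan2(-7.6580,4.1230) = -61.7024°; ψ = atan2(-2.4993,8.3305) = -16.7004°
θ_1 = β − ψ = -45.0020°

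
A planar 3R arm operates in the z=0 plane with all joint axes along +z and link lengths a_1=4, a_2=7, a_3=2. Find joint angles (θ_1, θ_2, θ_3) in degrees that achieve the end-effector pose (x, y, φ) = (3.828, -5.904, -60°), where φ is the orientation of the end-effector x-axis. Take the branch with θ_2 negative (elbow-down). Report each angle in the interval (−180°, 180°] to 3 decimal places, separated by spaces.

44.992 -134.999 30.007

wrist centre = target − a_3·(cos φ, sin φ) = (2.8280, -4.1719)
cos θ_2 = (25.4027−4²−7²)/(2·4·7) = -0.7071; θ_2 = -134.9990° (elbow-down)
β = atan2(-4.1719,2.8280) = -55.8682°; ψ = atan2(-4.9498,-0.9497) = -100.8606°
θ_1 = β − ψ = 44.9924°
θ_3 = φ − θ_1 − θ_2 = 30.0066° (wrapped to (-180°,180°])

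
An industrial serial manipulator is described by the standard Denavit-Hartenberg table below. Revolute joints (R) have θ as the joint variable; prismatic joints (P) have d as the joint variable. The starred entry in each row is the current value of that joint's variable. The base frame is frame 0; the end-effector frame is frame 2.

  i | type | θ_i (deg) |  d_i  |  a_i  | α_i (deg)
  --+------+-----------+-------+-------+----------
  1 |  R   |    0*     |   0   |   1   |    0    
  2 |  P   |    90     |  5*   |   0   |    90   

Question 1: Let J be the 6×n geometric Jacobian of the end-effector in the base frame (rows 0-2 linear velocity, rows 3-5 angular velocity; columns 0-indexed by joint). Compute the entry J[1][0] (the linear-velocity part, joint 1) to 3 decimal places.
axis z_0 = ẑ; lever o_n−o_0 = (1.0000,0.0000,5.0000)
cross product → J_v[:, 0] = (0.0000,1.0000,0.0000)
J_ω[:, 0] = z_0
entry J[1][0] = 1.0000

1.000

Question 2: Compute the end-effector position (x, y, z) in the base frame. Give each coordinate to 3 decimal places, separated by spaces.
after link 1: o_1 = (1.0000, 0.0000, 0.0000)
after link 2: o_2 = (1.0000, 0.0000, 5.0000)

1.000 0.000 5.000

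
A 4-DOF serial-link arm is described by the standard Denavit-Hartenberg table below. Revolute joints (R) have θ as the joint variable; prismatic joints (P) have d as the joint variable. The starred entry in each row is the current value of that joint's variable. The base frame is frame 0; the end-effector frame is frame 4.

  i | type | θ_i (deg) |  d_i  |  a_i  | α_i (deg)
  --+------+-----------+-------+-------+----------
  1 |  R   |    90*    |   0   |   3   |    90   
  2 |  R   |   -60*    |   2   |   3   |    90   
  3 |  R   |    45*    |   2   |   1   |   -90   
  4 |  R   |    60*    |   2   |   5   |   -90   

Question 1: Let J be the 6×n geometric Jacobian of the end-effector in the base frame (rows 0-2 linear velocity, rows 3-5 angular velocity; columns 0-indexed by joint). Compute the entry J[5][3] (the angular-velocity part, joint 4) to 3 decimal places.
0.612

axis z_3 = (0.7071,-0.3536,0.6124); lever o_n−o_3 = (3.1820,3.9268,1.8589)
cross product → J_v[:, 3] = (-3.0619,0.6341,3.9017)
J_ω[:, 3] = z_3
entry J[5][3] = 0.6124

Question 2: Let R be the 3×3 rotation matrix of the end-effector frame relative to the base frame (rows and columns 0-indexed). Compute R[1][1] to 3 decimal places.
End-effector y-axis (col 1 of R) = (-0.7071,0.3536,-0.6124)
R[1][1] = 0.3536

0.354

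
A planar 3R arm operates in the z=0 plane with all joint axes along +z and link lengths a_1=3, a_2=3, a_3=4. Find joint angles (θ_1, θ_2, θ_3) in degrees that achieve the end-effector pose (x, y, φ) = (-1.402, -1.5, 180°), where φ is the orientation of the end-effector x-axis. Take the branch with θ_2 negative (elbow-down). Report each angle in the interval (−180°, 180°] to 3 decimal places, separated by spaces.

wrist centre = target − a_3·(cos φ, sin φ) = (2.5980, -1.5000)
cos θ_2 = (8.9996−3²−3²)/(2·3·3) = -0.5000; θ_2 = -120.0015° (elbow-down)
β = atan2(-1.5000,2.5980) = -30.0007°; ψ = atan2(-2.5980,1.4999) = -60.0007°
θ_1 = β − ψ = 30.0000°
θ_3 = φ − θ_1 − θ_2 = -89.9985° (wrapped to (-180°,180°])

30.000 -120.001 -89.999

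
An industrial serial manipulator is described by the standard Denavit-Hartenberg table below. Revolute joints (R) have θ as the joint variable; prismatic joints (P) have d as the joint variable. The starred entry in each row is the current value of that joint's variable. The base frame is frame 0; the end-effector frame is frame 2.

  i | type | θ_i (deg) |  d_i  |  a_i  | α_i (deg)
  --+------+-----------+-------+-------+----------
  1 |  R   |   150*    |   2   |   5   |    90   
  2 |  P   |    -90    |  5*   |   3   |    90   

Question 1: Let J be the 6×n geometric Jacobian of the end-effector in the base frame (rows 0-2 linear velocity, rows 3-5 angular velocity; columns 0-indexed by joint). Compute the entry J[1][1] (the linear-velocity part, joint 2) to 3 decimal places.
prismatic axis z_1 = (0.5000,0.8660,0.0000)
J_v[:, 1] = z_1; J_ω[:, 1] = (0,0,0)
entry J[1][1] = 0.8660

0.866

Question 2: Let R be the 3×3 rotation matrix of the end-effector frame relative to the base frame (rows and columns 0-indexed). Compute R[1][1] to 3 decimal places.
0.866

End-effector y-axis (col 1 of R) = (0.5000,0.8660,0.0000)
R[1][1] = 0.8660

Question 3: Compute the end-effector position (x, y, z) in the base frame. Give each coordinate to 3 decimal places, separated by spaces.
after link 1: o_1 = (-4.3301, 2.5000, 2.0000)
after link 2: o_2 = (-1.8301, 6.8301, -1.0000)

-1.830 6.830 -1.000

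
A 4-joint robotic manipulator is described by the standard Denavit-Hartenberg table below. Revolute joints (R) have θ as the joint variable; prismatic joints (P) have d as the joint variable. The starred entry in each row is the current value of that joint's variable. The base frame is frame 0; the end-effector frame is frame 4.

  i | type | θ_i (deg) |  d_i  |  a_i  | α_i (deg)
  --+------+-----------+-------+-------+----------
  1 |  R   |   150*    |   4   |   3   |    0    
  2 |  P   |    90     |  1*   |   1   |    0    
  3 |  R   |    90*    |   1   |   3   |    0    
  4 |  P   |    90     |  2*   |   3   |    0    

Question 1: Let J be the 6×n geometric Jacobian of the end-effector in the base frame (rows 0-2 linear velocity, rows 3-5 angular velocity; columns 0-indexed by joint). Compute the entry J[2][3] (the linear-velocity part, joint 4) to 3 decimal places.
prismatic axis z_3 = (0.0000,0.0000,1.0000)
J_v[:, 3] = z_3; J_ω[:, 3] = (0,0,0)
entry J[2][3] = 1.0000

1.000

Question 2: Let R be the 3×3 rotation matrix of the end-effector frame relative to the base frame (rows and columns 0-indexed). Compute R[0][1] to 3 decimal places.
End-effector y-axis (col 1 of R) = (-0.8660,0.5000,0.0000)
R[0][1] = -0.8660

-0.866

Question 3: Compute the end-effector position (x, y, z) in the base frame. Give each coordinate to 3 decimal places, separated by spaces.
1.000 1.732 8.000

after link 1: o_1 = (-2.5981, 1.5000, 4.0000)
after link 2: o_2 = (-3.0981, 0.6340, 5.0000)
after link 3: o_3 = (-0.5000, -0.8660, 6.0000)
after link 4: o_4 = (1.0000, 1.7321, 8.0000)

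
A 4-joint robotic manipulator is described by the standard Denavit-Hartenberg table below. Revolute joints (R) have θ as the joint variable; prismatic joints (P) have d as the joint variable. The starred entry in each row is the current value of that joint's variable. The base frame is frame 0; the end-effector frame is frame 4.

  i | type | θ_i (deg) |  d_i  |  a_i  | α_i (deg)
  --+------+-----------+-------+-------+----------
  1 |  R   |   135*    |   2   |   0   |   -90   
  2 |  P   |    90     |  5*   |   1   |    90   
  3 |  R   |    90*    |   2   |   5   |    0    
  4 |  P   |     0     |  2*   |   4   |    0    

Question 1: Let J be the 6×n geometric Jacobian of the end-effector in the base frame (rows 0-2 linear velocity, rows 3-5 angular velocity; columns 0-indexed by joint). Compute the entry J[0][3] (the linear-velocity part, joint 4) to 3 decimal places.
prismatic axis z_3 = (-0.7071,0.7071,0.0000)
J_v[:, 3] = z_3; J_ω[:, 3] = (0,0,0)
entry J[0][3] = -0.7071

-0.707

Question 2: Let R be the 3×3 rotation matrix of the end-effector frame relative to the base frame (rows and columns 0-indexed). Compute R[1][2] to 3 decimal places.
End-effector z-axis (col 2 of R) = (-0.7071,0.7071,0.0000)
R[1][2] = 0.7071

0.707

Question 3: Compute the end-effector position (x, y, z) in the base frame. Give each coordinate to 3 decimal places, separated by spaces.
after link 1: o_1 = (0.0000, 0.0000, 2.0000)
after link 2: o_2 = (-3.5355, -3.5355, 1.0000)
after link 3: o_3 = (-8.4853, -5.6569, 1.0000)
after link 4: o_4 = (-12.7279, -7.0711, 1.0000)

-12.728 -7.071 1.000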